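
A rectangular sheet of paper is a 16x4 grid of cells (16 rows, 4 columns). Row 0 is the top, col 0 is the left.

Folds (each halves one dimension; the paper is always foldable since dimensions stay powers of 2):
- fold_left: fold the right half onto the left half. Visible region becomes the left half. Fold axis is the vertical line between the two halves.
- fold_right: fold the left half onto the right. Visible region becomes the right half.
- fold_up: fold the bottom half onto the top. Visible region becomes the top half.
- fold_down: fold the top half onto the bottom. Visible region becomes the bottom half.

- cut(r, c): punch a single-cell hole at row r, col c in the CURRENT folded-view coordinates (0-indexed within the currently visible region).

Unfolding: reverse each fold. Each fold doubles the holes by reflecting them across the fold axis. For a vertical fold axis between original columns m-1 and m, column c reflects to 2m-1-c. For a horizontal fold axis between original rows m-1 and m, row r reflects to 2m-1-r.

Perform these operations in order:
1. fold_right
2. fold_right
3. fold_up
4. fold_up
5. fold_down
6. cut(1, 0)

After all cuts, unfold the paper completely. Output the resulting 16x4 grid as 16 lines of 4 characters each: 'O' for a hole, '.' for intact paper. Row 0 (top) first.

Answer: OOOO
....
....
OOOO
OOOO
....
....
OOOO
OOOO
....
....
OOOO
OOOO
....
....
OOOO

Derivation:
Op 1 fold_right: fold axis v@2; visible region now rows[0,16) x cols[2,4) = 16x2
Op 2 fold_right: fold axis v@3; visible region now rows[0,16) x cols[3,4) = 16x1
Op 3 fold_up: fold axis h@8; visible region now rows[0,8) x cols[3,4) = 8x1
Op 4 fold_up: fold axis h@4; visible region now rows[0,4) x cols[3,4) = 4x1
Op 5 fold_down: fold axis h@2; visible region now rows[2,4) x cols[3,4) = 2x1
Op 6 cut(1, 0): punch at orig (3,3); cuts so far [(3, 3)]; region rows[2,4) x cols[3,4) = 2x1
Unfold 1 (reflect across h@2): 2 holes -> [(0, 3), (3, 3)]
Unfold 2 (reflect across h@4): 4 holes -> [(0, 3), (3, 3), (4, 3), (7, 3)]
Unfold 3 (reflect across h@8): 8 holes -> [(0, 3), (3, 3), (4, 3), (7, 3), (8, 3), (11, 3), (12, 3), (15, 3)]
Unfold 4 (reflect across v@3): 16 holes -> [(0, 2), (0, 3), (3, 2), (3, 3), (4, 2), (4, 3), (7, 2), (7, 3), (8, 2), (8, 3), (11, 2), (11, 3), (12, 2), (12, 3), (15, 2), (15, 3)]
Unfold 5 (reflect across v@2): 32 holes -> [(0, 0), (0, 1), (0, 2), (0, 3), (3, 0), (3, 1), (3, 2), (3, 3), (4, 0), (4, 1), (4, 2), (4, 3), (7, 0), (7, 1), (7, 2), (7, 3), (8, 0), (8, 1), (8, 2), (8, 3), (11, 0), (11, 1), (11, 2), (11, 3), (12, 0), (12, 1), (12, 2), (12, 3), (15, 0), (15, 1), (15, 2), (15, 3)]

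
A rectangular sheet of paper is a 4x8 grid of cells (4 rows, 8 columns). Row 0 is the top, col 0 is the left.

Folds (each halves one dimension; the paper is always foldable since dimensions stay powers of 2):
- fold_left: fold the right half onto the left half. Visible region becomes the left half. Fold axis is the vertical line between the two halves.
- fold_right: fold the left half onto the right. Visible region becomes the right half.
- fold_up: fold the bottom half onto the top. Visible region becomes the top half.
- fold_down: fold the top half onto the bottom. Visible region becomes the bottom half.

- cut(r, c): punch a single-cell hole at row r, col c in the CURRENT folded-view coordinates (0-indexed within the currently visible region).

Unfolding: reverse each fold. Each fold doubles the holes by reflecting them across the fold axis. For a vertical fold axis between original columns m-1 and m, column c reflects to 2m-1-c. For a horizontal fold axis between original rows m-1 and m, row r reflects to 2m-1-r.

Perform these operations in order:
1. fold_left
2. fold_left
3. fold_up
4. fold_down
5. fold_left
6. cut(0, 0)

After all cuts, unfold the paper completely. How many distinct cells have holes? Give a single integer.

Answer: 32

Derivation:
Op 1 fold_left: fold axis v@4; visible region now rows[0,4) x cols[0,4) = 4x4
Op 2 fold_left: fold axis v@2; visible region now rows[0,4) x cols[0,2) = 4x2
Op 3 fold_up: fold axis h@2; visible region now rows[0,2) x cols[0,2) = 2x2
Op 4 fold_down: fold axis h@1; visible region now rows[1,2) x cols[0,2) = 1x2
Op 5 fold_left: fold axis v@1; visible region now rows[1,2) x cols[0,1) = 1x1
Op 6 cut(0, 0): punch at orig (1,0); cuts so far [(1, 0)]; region rows[1,2) x cols[0,1) = 1x1
Unfold 1 (reflect across v@1): 2 holes -> [(1, 0), (1, 1)]
Unfold 2 (reflect across h@1): 4 holes -> [(0, 0), (0, 1), (1, 0), (1, 1)]
Unfold 3 (reflect across h@2): 8 holes -> [(0, 0), (0, 1), (1, 0), (1, 1), (2, 0), (2, 1), (3, 0), (3, 1)]
Unfold 4 (reflect across v@2): 16 holes -> [(0, 0), (0, 1), (0, 2), (0, 3), (1, 0), (1, 1), (1, 2), (1, 3), (2, 0), (2, 1), (2, 2), (2, 3), (3, 0), (3, 1), (3, 2), (3, 3)]
Unfold 5 (reflect across v@4): 32 holes -> [(0, 0), (0, 1), (0, 2), (0, 3), (0, 4), (0, 5), (0, 6), (0, 7), (1, 0), (1, 1), (1, 2), (1, 3), (1, 4), (1, 5), (1, 6), (1, 7), (2, 0), (2, 1), (2, 2), (2, 3), (2, 4), (2, 5), (2, 6), (2, 7), (3, 0), (3, 1), (3, 2), (3, 3), (3, 4), (3, 5), (3, 6), (3, 7)]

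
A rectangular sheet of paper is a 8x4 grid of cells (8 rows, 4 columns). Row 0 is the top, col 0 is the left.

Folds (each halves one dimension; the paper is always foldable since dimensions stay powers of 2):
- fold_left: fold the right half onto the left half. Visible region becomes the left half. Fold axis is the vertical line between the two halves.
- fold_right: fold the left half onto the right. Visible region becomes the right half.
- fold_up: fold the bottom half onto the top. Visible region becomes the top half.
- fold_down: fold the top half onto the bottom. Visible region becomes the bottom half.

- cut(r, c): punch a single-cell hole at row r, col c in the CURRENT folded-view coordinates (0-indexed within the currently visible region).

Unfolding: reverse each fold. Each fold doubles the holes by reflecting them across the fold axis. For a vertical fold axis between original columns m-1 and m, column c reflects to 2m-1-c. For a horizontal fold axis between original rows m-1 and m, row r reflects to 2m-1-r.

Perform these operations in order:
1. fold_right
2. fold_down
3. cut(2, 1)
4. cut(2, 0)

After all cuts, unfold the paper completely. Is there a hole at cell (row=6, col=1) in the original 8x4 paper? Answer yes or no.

Op 1 fold_right: fold axis v@2; visible region now rows[0,8) x cols[2,4) = 8x2
Op 2 fold_down: fold axis h@4; visible region now rows[4,8) x cols[2,4) = 4x2
Op 3 cut(2, 1): punch at orig (6,3); cuts so far [(6, 3)]; region rows[4,8) x cols[2,4) = 4x2
Op 4 cut(2, 0): punch at orig (6,2); cuts so far [(6, 2), (6, 3)]; region rows[4,8) x cols[2,4) = 4x2
Unfold 1 (reflect across h@4): 4 holes -> [(1, 2), (1, 3), (6, 2), (6, 3)]
Unfold 2 (reflect across v@2): 8 holes -> [(1, 0), (1, 1), (1, 2), (1, 3), (6, 0), (6, 1), (6, 2), (6, 3)]
Holes: [(1, 0), (1, 1), (1, 2), (1, 3), (6, 0), (6, 1), (6, 2), (6, 3)]

Answer: yes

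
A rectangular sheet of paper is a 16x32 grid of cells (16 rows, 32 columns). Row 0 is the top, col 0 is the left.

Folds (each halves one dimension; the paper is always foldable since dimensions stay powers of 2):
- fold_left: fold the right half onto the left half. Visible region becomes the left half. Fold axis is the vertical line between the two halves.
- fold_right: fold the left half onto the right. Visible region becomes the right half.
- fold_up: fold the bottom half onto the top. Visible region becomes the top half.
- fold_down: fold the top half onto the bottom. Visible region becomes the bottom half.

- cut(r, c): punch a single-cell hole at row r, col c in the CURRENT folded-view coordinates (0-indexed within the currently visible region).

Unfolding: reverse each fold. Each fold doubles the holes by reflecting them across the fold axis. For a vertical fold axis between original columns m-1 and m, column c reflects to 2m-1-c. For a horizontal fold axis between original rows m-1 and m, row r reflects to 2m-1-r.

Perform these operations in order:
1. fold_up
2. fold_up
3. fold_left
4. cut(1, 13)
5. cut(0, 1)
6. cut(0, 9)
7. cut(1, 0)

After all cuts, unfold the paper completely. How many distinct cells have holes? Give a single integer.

Answer: 32

Derivation:
Op 1 fold_up: fold axis h@8; visible region now rows[0,8) x cols[0,32) = 8x32
Op 2 fold_up: fold axis h@4; visible region now rows[0,4) x cols[0,32) = 4x32
Op 3 fold_left: fold axis v@16; visible region now rows[0,4) x cols[0,16) = 4x16
Op 4 cut(1, 13): punch at orig (1,13); cuts so far [(1, 13)]; region rows[0,4) x cols[0,16) = 4x16
Op 5 cut(0, 1): punch at orig (0,1); cuts so far [(0, 1), (1, 13)]; region rows[0,4) x cols[0,16) = 4x16
Op 6 cut(0, 9): punch at orig (0,9); cuts so far [(0, 1), (0, 9), (1, 13)]; region rows[0,4) x cols[0,16) = 4x16
Op 7 cut(1, 0): punch at orig (1,0); cuts so far [(0, 1), (0, 9), (1, 0), (1, 13)]; region rows[0,4) x cols[0,16) = 4x16
Unfold 1 (reflect across v@16): 8 holes -> [(0, 1), (0, 9), (0, 22), (0, 30), (1, 0), (1, 13), (1, 18), (1, 31)]
Unfold 2 (reflect across h@4): 16 holes -> [(0, 1), (0, 9), (0, 22), (0, 30), (1, 0), (1, 13), (1, 18), (1, 31), (6, 0), (6, 13), (6, 18), (6, 31), (7, 1), (7, 9), (7, 22), (7, 30)]
Unfold 3 (reflect across h@8): 32 holes -> [(0, 1), (0, 9), (0, 22), (0, 30), (1, 0), (1, 13), (1, 18), (1, 31), (6, 0), (6, 13), (6, 18), (6, 31), (7, 1), (7, 9), (7, 22), (7, 30), (8, 1), (8, 9), (8, 22), (8, 30), (9, 0), (9, 13), (9, 18), (9, 31), (14, 0), (14, 13), (14, 18), (14, 31), (15, 1), (15, 9), (15, 22), (15, 30)]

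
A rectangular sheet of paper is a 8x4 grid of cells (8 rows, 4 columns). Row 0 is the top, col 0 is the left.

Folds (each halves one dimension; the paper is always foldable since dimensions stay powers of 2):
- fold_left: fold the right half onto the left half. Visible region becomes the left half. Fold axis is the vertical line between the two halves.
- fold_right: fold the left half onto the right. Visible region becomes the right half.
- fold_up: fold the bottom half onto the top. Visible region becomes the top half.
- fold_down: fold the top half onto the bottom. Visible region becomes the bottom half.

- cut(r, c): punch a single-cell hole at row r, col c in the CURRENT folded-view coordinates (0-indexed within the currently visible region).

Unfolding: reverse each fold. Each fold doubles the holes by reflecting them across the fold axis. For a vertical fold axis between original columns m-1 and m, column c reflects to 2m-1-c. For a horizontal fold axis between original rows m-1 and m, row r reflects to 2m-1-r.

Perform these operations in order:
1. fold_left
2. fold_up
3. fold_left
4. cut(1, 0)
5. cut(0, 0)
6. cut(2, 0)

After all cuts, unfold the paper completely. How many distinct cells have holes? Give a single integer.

Answer: 24

Derivation:
Op 1 fold_left: fold axis v@2; visible region now rows[0,8) x cols[0,2) = 8x2
Op 2 fold_up: fold axis h@4; visible region now rows[0,4) x cols[0,2) = 4x2
Op 3 fold_left: fold axis v@1; visible region now rows[0,4) x cols[0,1) = 4x1
Op 4 cut(1, 0): punch at orig (1,0); cuts so far [(1, 0)]; region rows[0,4) x cols[0,1) = 4x1
Op 5 cut(0, 0): punch at orig (0,0); cuts so far [(0, 0), (1, 0)]; region rows[0,4) x cols[0,1) = 4x1
Op 6 cut(2, 0): punch at orig (2,0); cuts so far [(0, 0), (1, 0), (2, 0)]; region rows[0,4) x cols[0,1) = 4x1
Unfold 1 (reflect across v@1): 6 holes -> [(0, 0), (0, 1), (1, 0), (1, 1), (2, 0), (2, 1)]
Unfold 2 (reflect across h@4): 12 holes -> [(0, 0), (0, 1), (1, 0), (1, 1), (2, 0), (2, 1), (5, 0), (5, 1), (6, 0), (6, 1), (7, 0), (7, 1)]
Unfold 3 (reflect across v@2): 24 holes -> [(0, 0), (0, 1), (0, 2), (0, 3), (1, 0), (1, 1), (1, 2), (1, 3), (2, 0), (2, 1), (2, 2), (2, 3), (5, 0), (5, 1), (5, 2), (5, 3), (6, 0), (6, 1), (6, 2), (6, 3), (7, 0), (7, 1), (7, 2), (7, 3)]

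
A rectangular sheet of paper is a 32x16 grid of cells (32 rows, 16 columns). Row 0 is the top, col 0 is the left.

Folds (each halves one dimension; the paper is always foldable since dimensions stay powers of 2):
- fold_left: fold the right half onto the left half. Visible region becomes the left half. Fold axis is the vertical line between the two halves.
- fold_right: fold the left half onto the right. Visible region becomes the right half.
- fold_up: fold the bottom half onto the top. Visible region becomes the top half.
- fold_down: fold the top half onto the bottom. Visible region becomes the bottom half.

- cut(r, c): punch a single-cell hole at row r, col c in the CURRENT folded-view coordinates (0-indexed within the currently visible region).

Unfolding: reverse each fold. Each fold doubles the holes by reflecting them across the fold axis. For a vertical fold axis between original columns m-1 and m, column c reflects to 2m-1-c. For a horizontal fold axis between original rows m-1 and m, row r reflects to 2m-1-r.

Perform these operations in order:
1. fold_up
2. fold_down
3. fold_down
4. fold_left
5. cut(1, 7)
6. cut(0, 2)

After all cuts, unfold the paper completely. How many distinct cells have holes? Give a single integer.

Answer: 32

Derivation:
Op 1 fold_up: fold axis h@16; visible region now rows[0,16) x cols[0,16) = 16x16
Op 2 fold_down: fold axis h@8; visible region now rows[8,16) x cols[0,16) = 8x16
Op 3 fold_down: fold axis h@12; visible region now rows[12,16) x cols[0,16) = 4x16
Op 4 fold_left: fold axis v@8; visible region now rows[12,16) x cols[0,8) = 4x8
Op 5 cut(1, 7): punch at orig (13,7); cuts so far [(13, 7)]; region rows[12,16) x cols[0,8) = 4x8
Op 6 cut(0, 2): punch at orig (12,2); cuts so far [(12, 2), (13, 7)]; region rows[12,16) x cols[0,8) = 4x8
Unfold 1 (reflect across v@8): 4 holes -> [(12, 2), (12, 13), (13, 7), (13, 8)]
Unfold 2 (reflect across h@12): 8 holes -> [(10, 7), (10, 8), (11, 2), (11, 13), (12, 2), (12, 13), (13, 7), (13, 8)]
Unfold 3 (reflect across h@8): 16 holes -> [(2, 7), (2, 8), (3, 2), (3, 13), (4, 2), (4, 13), (5, 7), (5, 8), (10, 7), (10, 8), (11, 2), (11, 13), (12, 2), (12, 13), (13, 7), (13, 8)]
Unfold 4 (reflect across h@16): 32 holes -> [(2, 7), (2, 8), (3, 2), (3, 13), (4, 2), (4, 13), (5, 7), (5, 8), (10, 7), (10, 8), (11, 2), (11, 13), (12, 2), (12, 13), (13, 7), (13, 8), (18, 7), (18, 8), (19, 2), (19, 13), (20, 2), (20, 13), (21, 7), (21, 8), (26, 7), (26, 8), (27, 2), (27, 13), (28, 2), (28, 13), (29, 7), (29, 8)]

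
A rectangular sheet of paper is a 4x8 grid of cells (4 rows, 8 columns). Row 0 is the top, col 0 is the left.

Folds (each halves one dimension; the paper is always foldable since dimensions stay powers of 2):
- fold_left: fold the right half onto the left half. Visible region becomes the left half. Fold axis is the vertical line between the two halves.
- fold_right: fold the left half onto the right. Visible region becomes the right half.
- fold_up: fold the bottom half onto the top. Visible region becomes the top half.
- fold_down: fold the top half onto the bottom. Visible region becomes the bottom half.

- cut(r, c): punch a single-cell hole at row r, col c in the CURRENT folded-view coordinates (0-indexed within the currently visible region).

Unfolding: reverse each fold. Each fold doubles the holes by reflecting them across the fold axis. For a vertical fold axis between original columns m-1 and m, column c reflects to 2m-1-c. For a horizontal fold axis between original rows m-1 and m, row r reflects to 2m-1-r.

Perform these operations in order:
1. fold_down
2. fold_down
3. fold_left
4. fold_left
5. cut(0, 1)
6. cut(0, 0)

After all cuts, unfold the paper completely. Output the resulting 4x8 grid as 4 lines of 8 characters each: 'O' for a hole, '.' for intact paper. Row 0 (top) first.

Answer: OOOOOOOO
OOOOOOOO
OOOOOOOO
OOOOOOOO

Derivation:
Op 1 fold_down: fold axis h@2; visible region now rows[2,4) x cols[0,8) = 2x8
Op 2 fold_down: fold axis h@3; visible region now rows[3,4) x cols[0,8) = 1x8
Op 3 fold_left: fold axis v@4; visible region now rows[3,4) x cols[0,4) = 1x4
Op 4 fold_left: fold axis v@2; visible region now rows[3,4) x cols[0,2) = 1x2
Op 5 cut(0, 1): punch at orig (3,1); cuts so far [(3, 1)]; region rows[3,4) x cols[0,2) = 1x2
Op 6 cut(0, 0): punch at orig (3,0); cuts so far [(3, 0), (3, 1)]; region rows[3,4) x cols[0,2) = 1x2
Unfold 1 (reflect across v@2): 4 holes -> [(3, 0), (3, 1), (3, 2), (3, 3)]
Unfold 2 (reflect across v@4): 8 holes -> [(3, 0), (3, 1), (3, 2), (3, 3), (3, 4), (3, 5), (3, 6), (3, 7)]
Unfold 3 (reflect across h@3): 16 holes -> [(2, 0), (2, 1), (2, 2), (2, 3), (2, 4), (2, 5), (2, 6), (2, 7), (3, 0), (3, 1), (3, 2), (3, 3), (3, 4), (3, 5), (3, 6), (3, 7)]
Unfold 4 (reflect across h@2): 32 holes -> [(0, 0), (0, 1), (0, 2), (0, 3), (0, 4), (0, 5), (0, 6), (0, 7), (1, 0), (1, 1), (1, 2), (1, 3), (1, 4), (1, 5), (1, 6), (1, 7), (2, 0), (2, 1), (2, 2), (2, 3), (2, 4), (2, 5), (2, 6), (2, 7), (3, 0), (3, 1), (3, 2), (3, 3), (3, 4), (3, 5), (3, 6), (3, 7)]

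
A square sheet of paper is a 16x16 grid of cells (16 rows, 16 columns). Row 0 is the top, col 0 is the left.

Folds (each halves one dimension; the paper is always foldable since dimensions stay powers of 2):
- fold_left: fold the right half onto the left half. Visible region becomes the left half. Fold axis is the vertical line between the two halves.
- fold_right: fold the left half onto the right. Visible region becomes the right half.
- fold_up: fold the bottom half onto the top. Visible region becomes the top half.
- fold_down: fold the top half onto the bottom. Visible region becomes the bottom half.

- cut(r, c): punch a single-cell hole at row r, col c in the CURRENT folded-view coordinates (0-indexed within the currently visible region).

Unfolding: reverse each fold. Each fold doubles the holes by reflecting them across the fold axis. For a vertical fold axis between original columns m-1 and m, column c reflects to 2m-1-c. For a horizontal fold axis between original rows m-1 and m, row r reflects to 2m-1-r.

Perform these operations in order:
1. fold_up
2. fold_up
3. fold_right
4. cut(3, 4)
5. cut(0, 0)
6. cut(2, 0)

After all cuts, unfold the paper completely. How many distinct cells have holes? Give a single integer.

Answer: 24

Derivation:
Op 1 fold_up: fold axis h@8; visible region now rows[0,8) x cols[0,16) = 8x16
Op 2 fold_up: fold axis h@4; visible region now rows[0,4) x cols[0,16) = 4x16
Op 3 fold_right: fold axis v@8; visible region now rows[0,4) x cols[8,16) = 4x8
Op 4 cut(3, 4): punch at orig (3,12); cuts so far [(3, 12)]; region rows[0,4) x cols[8,16) = 4x8
Op 5 cut(0, 0): punch at orig (0,8); cuts so far [(0, 8), (3, 12)]; region rows[0,4) x cols[8,16) = 4x8
Op 6 cut(2, 0): punch at orig (2,8); cuts so far [(0, 8), (2, 8), (3, 12)]; region rows[0,4) x cols[8,16) = 4x8
Unfold 1 (reflect across v@8): 6 holes -> [(0, 7), (0, 8), (2, 7), (2, 8), (3, 3), (3, 12)]
Unfold 2 (reflect across h@4): 12 holes -> [(0, 7), (0, 8), (2, 7), (2, 8), (3, 3), (3, 12), (4, 3), (4, 12), (5, 7), (5, 8), (7, 7), (7, 8)]
Unfold 3 (reflect across h@8): 24 holes -> [(0, 7), (0, 8), (2, 7), (2, 8), (3, 3), (3, 12), (4, 3), (4, 12), (5, 7), (5, 8), (7, 7), (7, 8), (8, 7), (8, 8), (10, 7), (10, 8), (11, 3), (11, 12), (12, 3), (12, 12), (13, 7), (13, 8), (15, 7), (15, 8)]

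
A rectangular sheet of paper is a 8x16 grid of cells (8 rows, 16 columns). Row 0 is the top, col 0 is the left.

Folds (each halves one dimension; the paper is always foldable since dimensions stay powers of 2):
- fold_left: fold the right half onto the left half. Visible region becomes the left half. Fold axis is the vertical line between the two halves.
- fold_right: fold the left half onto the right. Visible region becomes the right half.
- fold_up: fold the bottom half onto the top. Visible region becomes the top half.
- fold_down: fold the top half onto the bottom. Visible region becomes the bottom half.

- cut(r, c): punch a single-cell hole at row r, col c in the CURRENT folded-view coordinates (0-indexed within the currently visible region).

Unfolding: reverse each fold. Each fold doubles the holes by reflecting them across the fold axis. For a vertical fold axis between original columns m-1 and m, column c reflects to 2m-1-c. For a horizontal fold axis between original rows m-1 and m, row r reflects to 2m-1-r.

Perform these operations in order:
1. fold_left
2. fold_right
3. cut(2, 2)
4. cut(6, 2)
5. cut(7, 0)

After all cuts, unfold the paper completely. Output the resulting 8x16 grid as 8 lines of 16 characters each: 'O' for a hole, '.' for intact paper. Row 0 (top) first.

Answer: ................
................
.O....O..O....O.
................
................
................
.O....O..O....O.
...OO......OO...

Derivation:
Op 1 fold_left: fold axis v@8; visible region now rows[0,8) x cols[0,8) = 8x8
Op 2 fold_right: fold axis v@4; visible region now rows[0,8) x cols[4,8) = 8x4
Op 3 cut(2, 2): punch at orig (2,6); cuts so far [(2, 6)]; region rows[0,8) x cols[4,8) = 8x4
Op 4 cut(6, 2): punch at orig (6,6); cuts so far [(2, 6), (6, 6)]; region rows[0,8) x cols[4,8) = 8x4
Op 5 cut(7, 0): punch at orig (7,4); cuts so far [(2, 6), (6, 6), (7, 4)]; region rows[0,8) x cols[4,8) = 8x4
Unfold 1 (reflect across v@4): 6 holes -> [(2, 1), (2, 6), (6, 1), (6, 6), (7, 3), (7, 4)]
Unfold 2 (reflect across v@8): 12 holes -> [(2, 1), (2, 6), (2, 9), (2, 14), (6, 1), (6, 6), (6, 9), (6, 14), (7, 3), (7, 4), (7, 11), (7, 12)]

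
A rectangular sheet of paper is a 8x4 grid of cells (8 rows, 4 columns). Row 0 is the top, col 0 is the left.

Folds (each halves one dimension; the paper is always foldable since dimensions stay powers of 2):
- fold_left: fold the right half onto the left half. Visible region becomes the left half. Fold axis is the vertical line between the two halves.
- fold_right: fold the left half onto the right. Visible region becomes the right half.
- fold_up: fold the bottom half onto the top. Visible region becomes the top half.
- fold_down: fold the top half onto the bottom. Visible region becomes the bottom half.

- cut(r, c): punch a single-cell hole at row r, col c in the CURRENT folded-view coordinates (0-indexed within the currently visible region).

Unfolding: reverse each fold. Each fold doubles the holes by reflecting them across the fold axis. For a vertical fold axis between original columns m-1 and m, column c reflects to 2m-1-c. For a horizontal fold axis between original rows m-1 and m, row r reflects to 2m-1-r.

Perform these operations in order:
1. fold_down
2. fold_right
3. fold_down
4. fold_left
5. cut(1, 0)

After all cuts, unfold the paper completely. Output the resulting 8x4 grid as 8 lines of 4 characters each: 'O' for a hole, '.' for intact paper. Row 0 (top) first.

Op 1 fold_down: fold axis h@4; visible region now rows[4,8) x cols[0,4) = 4x4
Op 2 fold_right: fold axis v@2; visible region now rows[4,8) x cols[2,4) = 4x2
Op 3 fold_down: fold axis h@6; visible region now rows[6,8) x cols[2,4) = 2x2
Op 4 fold_left: fold axis v@3; visible region now rows[6,8) x cols[2,3) = 2x1
Op 5 cut(1, 0): punch at orig (7,2); cuts so far [(7, 2)]; region rows[6,8) x cols[2,3) = 2x1
Unfold 1 (reflect across v@3): 2 holes -> [(7, 2), (7, 3)]
Unfold 2 (reflect across h@6): 4 holes -> [(4, 2), (4, 3), (7, 2), (7, 3)]
Unfold 3 (reflect across v@2): 8 holes -> [(4, 0), (4, 1), (4, 2), (4, 3), (7, 0), (7, 1), (7, 2), (7, 3)]
Unfold 4 (reflect across h@4): 16 holes -> [(0, 0), (0, 1), (0, 2), (0, 3), (3, 0), (3, 1), (3, 2), (3, 3), (4, 0), (4, 1), (4, 2), (4, 3), (7, 0), (7, 1), (7, 2), (7, 3)]

Answer: OOOO
....
....
OOOO
OOOO
....
....
OOOO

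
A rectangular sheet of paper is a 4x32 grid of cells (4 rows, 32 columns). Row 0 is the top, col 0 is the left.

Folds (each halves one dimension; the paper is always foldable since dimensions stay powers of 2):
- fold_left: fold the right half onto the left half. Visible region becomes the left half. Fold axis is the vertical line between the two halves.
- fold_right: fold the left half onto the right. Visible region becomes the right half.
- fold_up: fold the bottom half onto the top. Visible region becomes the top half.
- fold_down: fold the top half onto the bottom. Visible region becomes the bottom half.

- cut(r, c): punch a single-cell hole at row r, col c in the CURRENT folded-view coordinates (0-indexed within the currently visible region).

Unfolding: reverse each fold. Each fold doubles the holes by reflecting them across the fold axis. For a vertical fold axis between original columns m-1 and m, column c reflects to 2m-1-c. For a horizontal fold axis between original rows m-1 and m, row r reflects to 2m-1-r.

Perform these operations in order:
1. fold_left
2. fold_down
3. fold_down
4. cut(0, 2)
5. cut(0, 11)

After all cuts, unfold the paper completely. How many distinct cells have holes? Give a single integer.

Op 1 fold_left: fold axis v@16; visible region now rows[0,4) x cols[0,16) = 4x16
Op 2 fold_down: fold axis h@2; visible region now rows[2,4) x cols[0,16) = 2x16
Op 3 fold_down: fold axis h@3; visible region now rows[3,4) x cols[0,16) = 1x16
Op 4 cut(0, 2): punch at orig (3,2); cuts so far [(3, 2)]; region rows[3,4) x cols[0,16) = 1x16
Op 5 cut(0, 11): punch at orig (3,11); cuts so far [(3, 2), (3, 11)]; region rows[3,4) x cols[0,16) = 1x16
Unfold 1 (reflect across h@3): 4 holes -> [(2, 2), (2, 11), (3, 2), (3, 11)]
Unfold 2 (reflect across h@2): 8 holes -> [(0, 2), (0, 11), (1, 2), (1, 11), (2, 2), (2, 11), (3, 2), (3, 11)]
Unfold 3 (reflect across v@16): 16 holes -> [(0, 2), (0, 11), (0, 20), (0, 29), (1, 2), (1, 11), (1, 20), (1, 29), (2, 2), (2, 11), (2, 20), (2, 29), (3, 2), (3, 11), (3, 20), (3, 29)]

Answer: 16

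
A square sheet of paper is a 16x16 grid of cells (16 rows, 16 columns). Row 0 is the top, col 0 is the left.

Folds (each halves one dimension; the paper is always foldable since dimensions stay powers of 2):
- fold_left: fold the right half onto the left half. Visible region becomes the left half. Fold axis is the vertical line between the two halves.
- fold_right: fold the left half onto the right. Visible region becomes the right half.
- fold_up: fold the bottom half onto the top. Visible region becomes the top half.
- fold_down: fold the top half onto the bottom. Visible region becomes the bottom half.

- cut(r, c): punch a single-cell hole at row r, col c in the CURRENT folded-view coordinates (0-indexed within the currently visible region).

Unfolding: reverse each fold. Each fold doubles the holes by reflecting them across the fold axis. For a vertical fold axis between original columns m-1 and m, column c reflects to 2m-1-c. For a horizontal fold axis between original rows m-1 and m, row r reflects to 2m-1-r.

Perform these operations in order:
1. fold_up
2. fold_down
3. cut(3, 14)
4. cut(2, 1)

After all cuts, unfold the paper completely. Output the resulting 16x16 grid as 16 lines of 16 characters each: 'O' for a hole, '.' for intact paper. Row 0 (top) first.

Op 1 fold_up: fold axis h@8; visible region now rows[0,8) x cols[0,16) = 8x16
Op 2 fold_down: fold axis h@4; visible region now rows[4,8) x cols[0,16) = 4x16
Op 3 cut(3, 14): punch at orig (7,14); cuts so far [(7, 14)]; region rows[4,8) x cols[0,16) = 4x16
Op 4 cut(2, 1): punch at orig (6,1); cuts so far [(6, 1), (7, 14)]; region rows[4,8) x cols[0,16) = 4x16
Unfold 1 (reflect across h@4): 4 holes -> [(0, 14), (1, 1), (6, 1), (7, 14)]
Unfold 2 (reflect across h@8): 8 holes -> [(0, 14), (1, 1), (6, 1), (7, 14), (8, 14), (9, 1), (14, 1), (15, 14)]

Answer: ..............O.
.O..............
................
................
................
................
.O..............
..............O.
..............O.
.O..............
................
................
................
................
.O..............
..............O.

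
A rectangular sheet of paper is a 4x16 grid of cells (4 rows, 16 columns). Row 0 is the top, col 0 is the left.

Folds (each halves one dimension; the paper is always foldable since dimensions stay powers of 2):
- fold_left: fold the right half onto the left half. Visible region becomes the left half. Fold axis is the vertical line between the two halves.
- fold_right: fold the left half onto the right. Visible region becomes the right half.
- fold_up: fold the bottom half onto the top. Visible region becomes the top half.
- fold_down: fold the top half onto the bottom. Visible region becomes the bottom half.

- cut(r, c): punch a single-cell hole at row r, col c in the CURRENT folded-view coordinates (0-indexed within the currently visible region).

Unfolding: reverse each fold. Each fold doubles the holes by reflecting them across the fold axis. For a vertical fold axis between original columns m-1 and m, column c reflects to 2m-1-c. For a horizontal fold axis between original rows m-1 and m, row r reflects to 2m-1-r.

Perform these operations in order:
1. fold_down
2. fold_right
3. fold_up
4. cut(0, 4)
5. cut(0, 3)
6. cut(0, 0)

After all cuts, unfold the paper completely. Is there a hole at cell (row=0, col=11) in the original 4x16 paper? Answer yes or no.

Answer: yes

Derivation:
Op 1 fold_down: fold axis h@2; visible region now rows[2,4) x cols[0,16) = 2x16
Op 2 fold_right: fold axis v@8; visible region now rows[2,4) x cols[8,16) = 2x8
Op 3 fold_up: fold axis h@3; visible region now rows[2,3) x cols[8,16) = 1x8
Op 4 cut(0, 4): punch at orig (2,12); cuts so far [(2, 12)]; region rows[2,3) x cols[8,16) = 1x8
Op 5 cut(0, 3): punch at orig (2,11); cuts so far [(2, 11), (2, 12)]; region rows[2,3) x cols[8,16) = 1x8
Op 6 cut(0, 0): punch at orig (2,8); cuts so far [(2, 8), (2, 11), (2, 12)]; region rows[2,3) x cols[8,16) = 1x8
Unfold 1 (reflect across h@3): 6 holes -> [(2, 8), (2, 11), (2, 12), (3, 8), (3, 11), (3, 12)]
Unfold 2 (reflect across v@8): 12 holes -> [(2, 3), (2, 4), (2, 7), (2, 8), (2, 11), (2, 12), (3, 3), (3, 4), (3, 7), (3, 8), (3, 11), (3, 12)]
Unfold 3 (reflect across h@2): 24 holes -> [(0, 3), (0, 4), (0, 7), (0, 8), (0, 11), (0, 12), (1, 3), (1, 4), (1, 7), (1, 8), (1, 11), (1, 12), (2, 3), (2, 4), (2, 7), (2, 8), (2, 11), (2, 12), (3, 3), (3, 4), (3, 7), (3, 8), (3, 11), (3, 12)]
Holes: [(0, 3), (0, 4), (0, 7), (0, 8), (0, 11), (0, 12), (1, 3), (1, 4), (1, 7), (1, 8), (1, 11), (1, 12), (2, 3), (2, 4), (2, 7), (2, 8), (2, 11), (2, 12), (3, 3), (3, 4), (3, 7), (3, 8), (3, 11), (3, 12)]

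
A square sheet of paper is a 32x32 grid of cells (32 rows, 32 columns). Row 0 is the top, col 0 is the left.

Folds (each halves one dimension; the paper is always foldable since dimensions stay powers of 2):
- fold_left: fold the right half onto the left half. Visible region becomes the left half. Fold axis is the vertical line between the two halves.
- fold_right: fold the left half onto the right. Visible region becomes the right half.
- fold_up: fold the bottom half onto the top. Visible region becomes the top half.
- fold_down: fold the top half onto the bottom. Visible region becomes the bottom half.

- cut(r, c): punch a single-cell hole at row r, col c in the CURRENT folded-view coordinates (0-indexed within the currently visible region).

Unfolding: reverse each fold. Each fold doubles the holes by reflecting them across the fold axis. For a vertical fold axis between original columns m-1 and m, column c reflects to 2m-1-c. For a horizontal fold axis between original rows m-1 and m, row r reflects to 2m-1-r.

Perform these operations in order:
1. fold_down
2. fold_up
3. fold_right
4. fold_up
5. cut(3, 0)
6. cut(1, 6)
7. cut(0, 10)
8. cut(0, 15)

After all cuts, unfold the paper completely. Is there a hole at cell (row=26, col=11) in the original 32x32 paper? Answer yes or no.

Op 1 fold_down: fold axis h@16; visible region now rows[16,32) x cols[0,32) = 16x32
Op 2 fold_up: fold axis h@24; visible region now rows[16,24) x cols[0,32) = 8x32
Op 3 fold_right: fold axis v@16; visible region now rows[16,24) x cols[16,32) = 8x16
Op 4 fold_up: fold axis h@20; visible region now rows[16,20) x cols[16,32) = 4x16
Op 5 cut(3, 0): punch at orig (19,16); cuts so far [(19, 16)]; region rows[16,20) x cols[16,32) = 4x16
Op 6 cut(1, 6): punch at orig (17,22); cuts so far [(17, 22), (19, 16)]; region rows[16,20) x cols[16,32) = 4x16
Op 7 cut(0, 10): punch at orig (16,26); cuts so far [(16, 26), (17, 22), (19, 16)]; region rows[16,20) x cols[16,32) = 4x16
Op 8 cut(0, 15): punch at orig (16,31); cuts so far [(16, 26), (16, 31), (17, 22), (19, 16)]; region rows[16,20) x cols[16,32) = 4x16
Unfold 1 (reflect across h@20): 8 holes -> [(16, 26), (16, 31), (17, 22), (19, 16), (20, 16), (22, 22), (23, 26), (23, 31)]
Unfold 2 (reflect across v@16): 16 holes -> [(16, 0), (16, 5), (16, 26), (16, 31), (17, 9), (17, 22), (19, 15), (19, 16), (20, 15), (20, 16), (22, 9), (22, 22), (23, 0), (23, 5), (23, 26), (23, 31)]
Unfold 3 (reflect across h@24): 32 holes -> [(16, 0), (16, 5), (16, 26), (16, 31), (17, 9), (17, 22), (19, 15), (19, 16), (20, 15), (20, 16), (22, 9), (22, 22), (23, 0), (23, 5), (23, 26), (23, 31), (24, 0), (24, 5), (24, 26), (24, 31), (25, 9), (25, 22), (27, 15), (27, 16), (28, 15), (28, 16), (30, 9), (30, 22), (31, 0), (31, 5), (31, 26), (31, 31)]
Unfold 4 (reflect across h@16): 64 holes -> [(0, 0), (0, 5), (0, 26), (0, 31), (1, 9), (1, 22), (3, 15), (3, 16), (4, 15), (4, 16), (6, 9), (6, 22), (7, 0), (7, 5), (7, 26), (7, 31), (8, 0), (8, 5), (8, 26), (8, 31), (9, 9), (9, 22), (11, 15), (11, 16), (12, 15), (12, 16), (14, 9), (14, 22), (15, 0), (15, 5), (15, 26), (15, 31), (16, 0), (16, 5), (16, 26), (16, 31), (17, 9), (17, 22), (19, 15), (19, 16), (20, 15), (20, 16), (22, 9), (22, 22), (23, 0), (23, 5), (23, 26), (23, 31), (24, 0), (24, 5), (24, 26), (24, 31), (25, 9), (25, 22), (27, 15), (27, 16), (28, 15), (28, 16), (30, 9), (30, 22), (31, 0), (31, 5), (31, 26), (31, 31)]
Holes: [(0, 0), (0, 5), (0, 26), (0, 31), (1, 9), (1, 22), (3, 15), (3, 16), (4, 15), (4, 16), (6, 9), (6, 22), (7, 0), (7, 5), (7, 26), (7, 31), (8, 0), (8, 5), (8, 26), (8, 31), (9, 9), (9, 22), (11, 15), (11, 16), (12, 15), (12, 16), (14, 9), (14, 22), (15, 0), (15, 5), (15, 26), (15, 31), (16, 0), (16, 5), (16, 26), (16, 31), (17, 9), (17, 22), (19, 15), (19, 16), (20, 15), (20, 16), (22, 9), (22, 22), (23, 0), (23, 5), (23, 26), (23, 31), (24, 0), (24, 5), (24, 26), (24, 31), (25, 9), (25, 22), (27, 15), (27, 16), (28, 15), (28, 16), (30, 9), (30, 22), (31, 0), (31, 5), (31, 26), (31, 31)]

Answer: no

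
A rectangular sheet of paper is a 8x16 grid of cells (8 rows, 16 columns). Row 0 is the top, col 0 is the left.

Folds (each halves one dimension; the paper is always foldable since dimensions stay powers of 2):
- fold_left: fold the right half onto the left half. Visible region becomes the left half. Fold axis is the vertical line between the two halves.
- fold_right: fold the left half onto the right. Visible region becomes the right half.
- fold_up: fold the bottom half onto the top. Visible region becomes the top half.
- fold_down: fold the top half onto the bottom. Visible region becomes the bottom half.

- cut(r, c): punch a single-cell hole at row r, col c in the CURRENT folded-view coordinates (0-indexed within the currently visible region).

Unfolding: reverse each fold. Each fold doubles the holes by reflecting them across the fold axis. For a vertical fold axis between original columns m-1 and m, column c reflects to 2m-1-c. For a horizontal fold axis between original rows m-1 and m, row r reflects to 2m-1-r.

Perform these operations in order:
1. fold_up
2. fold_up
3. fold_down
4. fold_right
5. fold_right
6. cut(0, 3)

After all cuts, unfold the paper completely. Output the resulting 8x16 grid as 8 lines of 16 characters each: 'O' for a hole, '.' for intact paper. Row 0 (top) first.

Op 1 fold_up: fold axis h@4; visible region now rows[0,4) x cols[0,16) = 4x16
Op 2 fold_up: fold axis h@2; visible region now rows[0,2) x cols[0,16) = 2x16
Op 3 fold_down: fold axis h@1; visible region now rows[1,2) x cols[0,16) = 1x16
Op 4 fold_right: fold axis v@8; visible region now rows[1,2) x cols[8,16) = 1x8
Op 5 fold_right: fold axis v@12; visible region now rows[1,2) x cols[12,16) = 1x4
Op 6 cut(0, 3): punch at orig (1,15); cuts so far [(1, 15)]; region rows[1,2) x cols[12,16) = 1x4
Unfold 1 (reflect across v@12): 2 holes -> [(1, 8), (1, 15)]
Unfold 2 (reflect across v@8): 4 holes -> [(1, 0), (1, 7), (1, 8), (1, 15)]
Unfold 3 (reflect across h@1): 8 holes -> [(0, 0), (0, 7), (0, 8), (0, 15), (1, 0), (1, 7), (1, 8), (1, 15)]
Unfold 4 (reflect across h@2): 16 holes -> [(0, 0), (0, 7), (0, 8), (0, 15), (1, 0), (1, 7), (1, 8), (1, 15), (2, 0), (2, 7), (2, 8), (2, 15), (3, 0), (3, 7), (3, 8), (3, 15)]
Unfold 5 (reflect across h@4): 32 holes -> [(0, 0), (0, 7), (0, 8), (0, 15), (1, 0), (1, 7), (1, 8), (1, 15), (2, 0), (2, 7), (2, 8), (2, 15), (3, 0), (3, 7), (3, 8), (3, 15), (4, 0), (4, 7), (4, 8), (4, 15), (5, 0), (5, 7), (5, 8), (5, 15), (6, 0), (6, 7), (6, 8), (6, 15), (7, 0), (7, 7), (7, 8), (7, 15)]

Answer: O......OO......O
O......OO......O
O......OO......O
O......OO......O
O......OO......O
O......OO......O
O......OO......O
O......OO......O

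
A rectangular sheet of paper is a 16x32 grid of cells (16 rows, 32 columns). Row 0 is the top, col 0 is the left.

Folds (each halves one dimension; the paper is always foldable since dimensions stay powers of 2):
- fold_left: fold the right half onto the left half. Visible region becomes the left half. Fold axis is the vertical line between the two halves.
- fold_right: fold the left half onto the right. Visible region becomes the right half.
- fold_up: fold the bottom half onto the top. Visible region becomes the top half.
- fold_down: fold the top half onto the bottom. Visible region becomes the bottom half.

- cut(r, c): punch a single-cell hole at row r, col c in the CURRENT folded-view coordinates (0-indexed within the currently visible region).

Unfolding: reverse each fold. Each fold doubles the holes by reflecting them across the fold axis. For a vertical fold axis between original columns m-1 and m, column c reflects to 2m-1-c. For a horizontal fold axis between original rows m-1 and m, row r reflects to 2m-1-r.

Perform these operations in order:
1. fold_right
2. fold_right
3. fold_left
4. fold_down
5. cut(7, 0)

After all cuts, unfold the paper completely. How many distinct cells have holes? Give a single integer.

Op 1 fold_right: fold axis v@16; visible region now rows[0,16) x cols[16,32) = 16x16
Op 2 fold_right: fold axis v@24; visible region now rows[0,16) x cols[24,32) = 16x8
Op 3 fold_left: fold axis v@28; visible region now rows[0,16) x cols[24,28) = 16x4
Op 4 fold_down: fold axis h@8; visible region now rows[8,16) x cols[24,28) = 8x4
Op 5 cut(7, 0): punch at orig (15,24); cuts so far [(15, 24)]; region rows[8,16) x cols[24,28) = 8x4
Unfold 1 (reflect across h@8): 2 holes -> [(0, 24), (15, 24)]
Unfold 2 (reflect across v@28): 4 holes -> [(0, 24), (0, 31), (15, 24), (15, 31)]
Unfold 3 (reflect across v@24): 8 holes -> [(0, 16), (0, 23), (0, 24), (0, 31), (15, 16), (15, 23), (15, 24), (15, 31)]
Unfold 4 (reflect across v@16): 16 holes -> [(0, 0), (0, 7), (0, 8), (0, 15), (0, 16), (0, 23), (0, 24), (0, 31), (15, 0), (15, 7), (15, 8), (15, 15), (15, 16), (15, 23), (15, 24), (15, 31)]

Answer: 16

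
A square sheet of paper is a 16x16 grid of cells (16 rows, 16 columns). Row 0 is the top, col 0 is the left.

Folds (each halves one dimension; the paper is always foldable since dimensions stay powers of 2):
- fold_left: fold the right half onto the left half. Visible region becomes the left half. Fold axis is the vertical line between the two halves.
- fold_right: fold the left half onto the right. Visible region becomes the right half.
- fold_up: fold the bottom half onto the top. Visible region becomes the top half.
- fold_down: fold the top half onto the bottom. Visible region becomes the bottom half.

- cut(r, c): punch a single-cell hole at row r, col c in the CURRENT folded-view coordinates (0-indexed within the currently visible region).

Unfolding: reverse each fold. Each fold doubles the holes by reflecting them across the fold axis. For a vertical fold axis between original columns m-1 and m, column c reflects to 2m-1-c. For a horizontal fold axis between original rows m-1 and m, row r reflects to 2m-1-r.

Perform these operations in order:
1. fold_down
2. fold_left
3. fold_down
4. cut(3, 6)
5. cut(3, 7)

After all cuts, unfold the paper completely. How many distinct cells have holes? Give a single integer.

Answer: 16

Derivation:
Op 1 fold_down: fold axis h@8; visible region now rows[8,16) x cols[0,16) = 8x16
Op 2 fold_left: fold axis v@8; visible region now rows[8,16) x cols[0,8) = 8x8
Op 3 fold_down: fold axis h@12; visible region now rows[12,16) x cols[0,8) = 4x8
Op 4 cut(3, 6): punch at orig (15,6); cuts so far [(15, 6)]; region rows[12,16) x cols[0,8) = 4x8
Op 5 cut(3, 7): punch at orig (15,7); cuts so far [(15, 6), (15, 7)]; region rows[12,16) x cols[0,8) = 4x8
Unfold 1 (reflect across h@12): 4 holes -> [(8, 6), (8, 7), (15, 6), (15, 7)]
Unfold 2 (reflect across v@8): 8 holes -> [(8, 6), (8, 7), (8, 8), (8, 9), (15, 6), (15, 7), (15, 8), (15, 9)]
Unfold 3 (reflect across h@8): 16 holes -> [(0, 6), (0, 7), (0, 8), (0, 9), (7, 6), (7, 7), (7, 8), (7, 9), (8, 6), (8, 7), (8, 8), (8, 9), (15, 6), (15, 7), (15, 8), (15, 9)]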